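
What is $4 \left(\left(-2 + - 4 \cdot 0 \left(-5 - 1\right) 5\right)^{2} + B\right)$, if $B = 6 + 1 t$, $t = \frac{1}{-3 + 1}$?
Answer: $38$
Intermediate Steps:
$t = - \frac{1}{2}$ ($t = \frac{1}{-2} = - \frac{1}{2} \approx -0.5$)
$B = \frac{11}{2}$ ($B = 6 + 1 \left(- \frac{1}{2}\right) = 6 - \frac{1}{2} = \frac{11}{2} \approx 5.5$)
$4 \left(\left(-2 + - 4 \cdot 0 \left(-5 - 1\right) 5\right)^{2} + B\right) = 4 \left(\left(-2 + - 4 \cdot 0 \left(-5 - 1\right) 5\right)^{2} + \frac{11}{2}\right) = 4 \left(\left(-2 + - 4 \cdot 0 \left(-6\right) 5\right)^{2} + \frac{11}{2}\right) = 4 \left(\left(-2 + \left(-4\right) 0 \cdot 5\right)^{2} + \frac{11}{2}\right) = 4 \left(\left(-2 + 0 \cdot 5\right)^{2} + \frac{11}{2}\right) = 4 \left(\left(-2 + 0\right)^{2} + \frac{11}{2}\right) = 4 \left(\left(-2\right)^{2} + \frac{11}{2}\right) = 4 \left(4 + \frac{11}{2}\right) = 4 \cdot \frac{19}{2} = 38$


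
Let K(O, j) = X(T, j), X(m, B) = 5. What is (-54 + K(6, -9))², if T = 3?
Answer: 2401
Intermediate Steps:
K(O, j) = 5
(-54 + K(6, -9))² = (-54 + 5)² = (-49)² = 2401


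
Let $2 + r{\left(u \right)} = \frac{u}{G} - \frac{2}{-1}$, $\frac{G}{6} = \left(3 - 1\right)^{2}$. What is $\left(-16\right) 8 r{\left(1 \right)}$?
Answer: $- \frac{16}{3} \approx -5.3333$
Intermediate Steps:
$G = 24$ ($G = 6 \left(3 - 1\right)^{2} = 6 \cdot 2^{2} = 6 \cdot 4 = 24$)
$r{\left(u \right)} = \frac{u}{24}$ ($r{\left(u \right)} = -2 + \left(\frac{u}{24} - \frac{2}{-1}\right) = -2 + \left(u \frac{1}{24} - -2\right) = -2 + \left(\frac{u}{24} + 2\right) = -2 + \left(2 + \frac{u}{24}\right) = \frac{u}{24}$)
$\left(-16\right) 8 r{\left(1 \right)} = \left(-16\right) 8 \cdot \frac{1}{24} \cdot 1 = \left(-128\right) \frac{1}{24} = - \frac{16}{3}$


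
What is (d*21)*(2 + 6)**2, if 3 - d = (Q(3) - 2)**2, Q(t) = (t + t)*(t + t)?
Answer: -1549632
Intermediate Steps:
Q(t) = 4*t**2 (Q(t) = (2*t)*(2*t) = 4*t**2)
d = -1153 (d = 3 - (4*3**2 - 2)**2 = 3 - (4*9 - 2)**2 = 3 - (36 - 2)**2 = 3 - 1*34**2 = 3 - 1*1156 = 3 - 1156 = -1153)
(d*21)*(2 + 6)**2 = (-1153*21)*(2 + 6)**2 = -24213*8**2 = -24213*64 = -1549632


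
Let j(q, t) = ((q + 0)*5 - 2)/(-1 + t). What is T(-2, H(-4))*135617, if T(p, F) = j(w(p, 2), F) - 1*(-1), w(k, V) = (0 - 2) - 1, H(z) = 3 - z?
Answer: -1491787/6 ≈ -2.4863e+5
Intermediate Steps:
w(k, V) = -3 (w(k, V) = -2 - 1 = -3)
j(q, t) = (-2 + 5*q)/(-1 + t) (j(q, t) = (q*5 - 2)/(-1 + t) = (5*q - 2)/(-1 + t) = (-2 + 5*q)/(-1 + t))
T(p, F) = 1 - 17/(-1 + F) (T(p, F) = (-2 + 5*(-3))/(-1 + F) - 1*(-1) = (-2 - 15)/(-1 + F) + 1 = -17/(-1 + F) + 1 = 1 - 17/(-1 + F))
T(-2, H(-4))*135617 = ((-18 + (3 - 1*(-4)))/(-1 + (3 - 1*(-4))))*135617 = ((-18 + (3 + 4))/(-1 + (3 + 4)))*135617 = ((-18 + 7)/(-1 + 7))*135617 = (-11/6)*135617 = ((⅙)*(-11))*135617 = -11/6*135617 = -1491787/6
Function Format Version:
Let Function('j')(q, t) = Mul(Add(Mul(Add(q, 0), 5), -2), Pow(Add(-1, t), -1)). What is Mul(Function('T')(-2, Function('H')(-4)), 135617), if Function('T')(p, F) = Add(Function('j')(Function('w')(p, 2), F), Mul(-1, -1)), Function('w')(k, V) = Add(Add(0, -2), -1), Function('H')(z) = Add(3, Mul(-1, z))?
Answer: Rational(-1491787, 6) ≈ -2.4863e+5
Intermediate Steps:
Function('w')(k, V) = -3 (Function('w')(k, V) = Add(-2, -1) = -3)
Function('j')(q, t) = Mul(Pow(Add(-1, t), -1), Add(-2, Mul(5, q))) (Function('j')(q, t) = Mul(Add(Mul(q, 5), -2), Pow(Add(-1, t), -1)) = Mul(Add(Mul(5, q), -2), Pow(Add(-1, t), -1)) = Mul(Add(-2, Mul(5, q)), Pow(Add(-1, t), -1)) = Mul(Pow(Add(-1, t), -1), Add(-2, Mul(5, q))))
Function('T')(p, F) = Add(1, Mul(-17, Pow(Add(-1, F), -1))) (Function('T')(p, F) = Add(Mul(Pow(Add(-1, F), -1), Add(-2, Mul(5, -3))), Mul(-1, -1)) = Add(Mul(Pow(Add(-1, F), -1), Add(-2, -15)), 1) = Add(Mul(Pow(Add(-1, F), -1), -17), 1) = Add(Mul(-17, Pow(Add(-1, F), -1)), 1) = Add(1, Mul(-17, Pow(Add(-1, F), -1))))
Mul(Function('T')(-2, Function('H')(-4)), 135617) = Mul(Mul(Pow(Add(-1, Add(3, Mul(-1, -4))), -1), Add(-18, Add(3, Mul(-1, -4)))), 135617) = Mul(Mul(Pow(Add(-1, Add(3, 4)), -1), Add(-18, Add(3, 4))), 135617) = Mul(Mul(Pow(Add(-1, 7), -1), Add(-18, 7)), 135617) = Mul(Mul(Pow(6, -1), -11), 135617) = Mul(Mul(Rational(1, 6), -11), 135617) = Mul(Rational(-11, 6), 135617) = Rational(-1491787, 6)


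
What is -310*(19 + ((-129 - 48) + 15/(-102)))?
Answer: 833435/17 ≈ 49026.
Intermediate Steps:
-310*(19 + ((-129 - 48) + 15/(-102))) = -310*(19 + (-177 + 15*(-1/102))) = -310*(19 + (-177 - 5/34)) = -310*(19 - 6023/34) = -310*(-5377/34) = 833435/17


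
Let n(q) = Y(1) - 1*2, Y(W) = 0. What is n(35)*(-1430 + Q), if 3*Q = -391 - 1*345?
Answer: 10052/3 ≈ 3350.7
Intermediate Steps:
Q = -736/3 (Q = (-391 - 1*345)/3 = (-391 - 345)/3 = (⅓)*(-736) = -736/3 ≈ -245.33)
n(q) = -2 (n(q) = 0 - 1*2 = 0 - 2 = -2)
n(35)*(-1430 + Q) = -2*(-1430 - 736/3) = -2*(-5026/3) = 10052/3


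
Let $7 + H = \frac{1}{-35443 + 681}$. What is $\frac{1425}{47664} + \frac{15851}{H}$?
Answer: $- \frac{8754370412131}{3866106480} \approx -2264.4$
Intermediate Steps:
$H = - \frac{243335}{34762}$ ($H = -7 + \frac{1}{-35443 + 681} = -7 + \frac{1}{-34762} = -7 - \frac{1}{34762} = - \frac{243335}{34762} \approx -7.0$)
$\frac{1425}{47664} + \frac{15851}{H} = \frac{1425}{47664} + \frac{15851}{- \frac{243335}{34762}} = 1425 \cdot \frac{1}{47664} + 15851 \left(- \frac{34762}{243335}\right) = \frac{475}{15888} - \frac{551012462}{243335} = - \frac{8754370412131}{3866106480}$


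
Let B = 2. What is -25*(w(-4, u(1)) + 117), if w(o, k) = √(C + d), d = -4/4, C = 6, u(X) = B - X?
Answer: -2925 - 25*√5 ≈ -2980.9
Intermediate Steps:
u(X) = 2 - X
d = -1 (d = -4*¼ = -1)
w(o, k) = √5 (w(o, k) = √(6 - 1) = √5)
-25*(w(-4, u(1)) + 117) = -25*(√5 + 117) = -25*(117 + √5) = -2925 - 25*√5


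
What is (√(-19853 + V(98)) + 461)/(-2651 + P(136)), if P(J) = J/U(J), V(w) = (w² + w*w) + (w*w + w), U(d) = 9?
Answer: -4149/23723 - 9*√9057/23723 ≈ -0.21100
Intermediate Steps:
V(w) = w + 3*w² (V(w) = (w² + w²) + (w² + w) = 2*w² + (w + w²) = w + 3*w²)
P(J) = J/9
(√(-19853 + V(98)) + 461)/(-2651 + P(136)) = (√(-19853 + 98*(1 + 3*98)) + 461)/(-2651 + (⅑)*136) = (√(-19853 + 98*(1 + 294)) + 461)/(-2651 + 136/9) = (√(-19853 + 98*295) + 461)/(-23723/9) = (√(-19853 + 28910) + 461)*(-9/23723) = (√9057 + 461)*(-9/23723) = (461 + √9057)*(-9/23723) = -4149/23723 - 9*√9057/23723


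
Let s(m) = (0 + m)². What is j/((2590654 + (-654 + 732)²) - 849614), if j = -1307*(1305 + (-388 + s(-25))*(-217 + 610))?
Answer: -61720461/873562 ≈ -70.654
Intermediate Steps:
s(m) = m²
j = -123440922 (j = -1307*(1305 + (-388 + (-25)²)*(-217 + 610)) = -1307*(1305 + (-388 + 625)*393) = -1307*(1305 + 237*393) = -1307*(1305 + 93141) = -1307*94446 = -123440922)
j/((2590654 + (-654 + 732)²) - 849614) = -123440922/((2590654 + (-654 + 732)²) - 849614) = -123440922/((2590654 + 78²) - 849614) = -123440922/((2590654 + 6084) - 849614) = -123440922/(2596738 - 849614) = -123440922/1747124 = -123440922*1/1747124 = -61720461/873562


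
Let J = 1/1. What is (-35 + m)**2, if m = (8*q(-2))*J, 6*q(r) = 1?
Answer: 10201/9 ≈ 1133.4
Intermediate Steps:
q(r) = 1/6 (q(r) = (1/6)*1 = 1/6)
J = 1
m = 4/3 (m = (8*(1/6))*1 = (4/3)*1 = 4/3 ≈ 1.3333)
(-35 + m)**2 = (-35 + 4/3)**2 = (-101/3)**2 = 10201/9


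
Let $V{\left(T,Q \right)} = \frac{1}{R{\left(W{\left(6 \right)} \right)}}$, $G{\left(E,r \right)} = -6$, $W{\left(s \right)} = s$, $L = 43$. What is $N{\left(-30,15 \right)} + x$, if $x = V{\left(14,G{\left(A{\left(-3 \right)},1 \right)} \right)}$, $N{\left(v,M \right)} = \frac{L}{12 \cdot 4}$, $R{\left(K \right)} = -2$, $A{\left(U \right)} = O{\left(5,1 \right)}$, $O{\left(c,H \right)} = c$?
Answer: $\frac{19}{48} \approx 0.39583$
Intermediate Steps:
$A{\left(U \right)} = 5$
$N{\left(v,M \right)} = \frac{43}{48}$ ($N{\left(v,M \right)} = \frac{43}{12 \cdot 4} = \frac{43}{48}$)
$V{\left(T,Q \right)} = - \frac{1}{2}$ ($V{\left(T,Q \right)} = \frac{1}{-2} = - \frac{1}{2}$)
$x = - \frac{1}{2} \approx -0.5$
$N{\left(-30,15 \right)} + x = \frac{43}{48} - \frac{1}{2} = \frac{19}{48}$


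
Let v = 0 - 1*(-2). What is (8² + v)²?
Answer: 4356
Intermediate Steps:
v = 2 (v = 0 + 2 = 2)
(8² + v)² = (8² + 2)² = (64 + 2)² = 66² = 4356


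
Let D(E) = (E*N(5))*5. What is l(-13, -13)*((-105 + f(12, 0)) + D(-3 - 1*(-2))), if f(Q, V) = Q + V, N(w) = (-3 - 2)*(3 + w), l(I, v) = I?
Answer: -1391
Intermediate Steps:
N(w) = -15 - 5*w (N(w) = -5*(3 + w) = -15 - 5*w)
D(E) = -200*E (D(E) = (E*(-15 - 5*5))*5 = (E*(-15 - 25))*5 = (E*(-40))*5 = -40*E*5 = -200*E)
l(-13, -13)*((-105 + f(12, 0)) + D(-3 - 1*(-2))) = -13*((-105 + (12 + 0)) - 200*(-3 - 1*(-2))) = -13*((-105 + 12) - 200*(-3 + 2)) = -13*(-93 - 200*(-1)) = -13*(-93 + 200) = -13*107 = -1391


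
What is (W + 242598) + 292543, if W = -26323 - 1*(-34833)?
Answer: 543651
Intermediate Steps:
W = 8510 (W = -26323 + 34833 = 8510)
(W + 242598) + 292543 = (8510 + 242598) + 292543 = 251108 + 292543 = 543651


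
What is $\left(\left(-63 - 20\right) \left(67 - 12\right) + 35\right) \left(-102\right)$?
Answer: $462060$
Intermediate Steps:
$\left(\left(-63 - 20\right) \left(67 - 12\right) + 35\right) \left(-102\right) = \left(\left(-83\right) 55 + 35\right) \left(-102\right) = \left(-4565 + 35\right) \left(-102\right) = \left(-4530\right) \left(-102\right) = 462060$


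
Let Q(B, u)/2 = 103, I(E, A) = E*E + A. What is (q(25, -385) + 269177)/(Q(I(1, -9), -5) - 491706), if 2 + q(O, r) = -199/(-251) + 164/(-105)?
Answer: -1773521714/3238370625 ≈ -0.54766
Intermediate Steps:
I(E, A) = A + E**2 (I(E, A) = E**2 + A = A + E**2)
Q(B, u) = 206 (Q(B, u) = 2*103 = 206)
q(O, r) = -72979/26355 (q(O, r) = -2 + (-199/(-251) + 164/(-105)) = -2 + (-199*(-1/251) + 164*(-1/105)) = -2 + (199/251 - 164/105) = -2 - 20269/26355 = -72979/26355)
(q(25, -385) + 269177)/(Q(I(1, -9), -5) - 491706) = (-72979/26355 + 269177)/(206 - 491706) = (7094086856/26355)/(-491500) = (7094086856/26355)*(-1/491500) = -1773521714/3238370625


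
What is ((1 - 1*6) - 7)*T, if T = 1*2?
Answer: -24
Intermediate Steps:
T = 2
((1 - 1*6) - 7)*T = ((1 - 1*6) - 7)*2 = ((1 - 6) - 7)*2 = (-5 - 7)*2 = -12*2 = -24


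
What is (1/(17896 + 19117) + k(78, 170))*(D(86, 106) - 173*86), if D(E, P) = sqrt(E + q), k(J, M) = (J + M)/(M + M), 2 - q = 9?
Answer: -34143388298/3146105 + 2294891*sqrt(79)/3146105 ≈ -10846.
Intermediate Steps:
q = -7 (q = 2 - 1*9 = 2 - 9 = -7)
k(J, M) = (J + M)/(2*M) (k(J, M) = (J + M)/((2*M)) = (J + M)*(1/(2*M)) = (J + M)/(2*M))
D(E, P) = sqrt(-7 + E) (D(E, P) = sqrt(E - 7) = sqrt(-7 + E))
(1/(17896 + 19117) + k(78, 170))*(D(86, 106) - 173*86) = (1/(17896 + 19117) + (1/2)*(78 + 170)/170)*(sqrt(-7 + 86) - 173*86) = (1/37013 + (1/2)*(1/170)*248)*(sqrt(79) - 14878) = (1/37013 + 62/85)*(-14878 + sqrt(79)) = 2294891*(-14878 + sqrt(79))/3146105 = -34143388298/3146105 + 2294891*sqrt(79)/3146105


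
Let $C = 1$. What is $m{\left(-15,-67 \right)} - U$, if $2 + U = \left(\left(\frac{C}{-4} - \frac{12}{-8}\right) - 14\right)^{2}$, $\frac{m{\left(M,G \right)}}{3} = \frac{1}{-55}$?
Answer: $- \frac{141343}{880} \approx -160.62$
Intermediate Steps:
$m{\left(M,G \right)} = - \frac{3}{55}$ ($m{\left(M,G \right)} = \frac{3}{-55} = 3 \left(- \frac{1}{55}\right) = - \frac{3}{55}$)
$U = \frac{2569}{16}$ ($U = -2 + \left(\left(1 \frac{1}{-4} - \frac{12}{-8}\right) - 14\right)^{2} = -2 + \left(\left(1 \left(- \frac{1}{4}\right) - - \frac{3}{2}\right) - 14\right)^{2} = -2 + \left(\left(- \frac{1}{4} + \frac{3}{2}\right) - 14\right)^{2} = -2 + \left(\frac{5}{4} - 14\right)^{2} = -2 + \left(- \frac{51}{4}\right)^{2} = -2 + \frac{2601}{16} = \frac{2569}{16} \approx 160.56$)
$m{\left(-15,-67 \right)} - U = - \frac{3}{55} - \frac{2569}{16} = - \frac{141343}{880}$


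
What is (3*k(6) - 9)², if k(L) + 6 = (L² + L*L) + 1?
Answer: 36864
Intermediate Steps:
k(L) = -5 + 2*L² (k(L) = -6 + ((L² + L*L) + 1) = -6 + ((L² + L²) + 1) = -6 + (2*L² + 1) = -6 + (1 + 2*L²) = -5 + 2*L²)
(3*k(6) - 9)² = (3*(-5 + 2*6²) - 9)² = (3*(-5 + 2*36) - 9)² = (3*(-5 + 72) - 9)² = (3*67 - 9)² = (201 - 9)² = 192² = 36864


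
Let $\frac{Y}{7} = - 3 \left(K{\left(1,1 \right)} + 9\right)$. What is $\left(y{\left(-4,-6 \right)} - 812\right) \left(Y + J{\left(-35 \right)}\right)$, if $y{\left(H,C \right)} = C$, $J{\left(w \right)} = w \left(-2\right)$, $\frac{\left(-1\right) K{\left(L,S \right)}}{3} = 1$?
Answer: $45808$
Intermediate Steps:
$K{\left(L,S \right)} = -3$ ($K{\left(L,S \right)} = \left(-3\right) 1 = -3$)
$J{\left(w \right)} = - 2 w$
$Y = -126$ ($Y = 7 \left(- 3 \left(-3 + 9\right)\right) = 7 \left(\left(-3\right) 6\right) = 7 \left(-18\right) = -126$)
$\left(y{\left(-4,-6 \right)} - 812\right) \left(Y + J{\left(-35 \right)}\right) = \left(-6 - 812\right) \left(-126 - -70\right) = - 818 \left(-126 + 70\right) = \left(-818\right) \left(-56\right) = 45808$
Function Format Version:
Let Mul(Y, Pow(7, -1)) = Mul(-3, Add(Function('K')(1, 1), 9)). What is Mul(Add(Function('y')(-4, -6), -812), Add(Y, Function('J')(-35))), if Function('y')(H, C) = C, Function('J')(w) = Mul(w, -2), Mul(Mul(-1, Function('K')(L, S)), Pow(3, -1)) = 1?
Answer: 45808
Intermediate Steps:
Function('K')(L, S) = -3 (Function('K')(L, S) = Mul(-3, 1) = -3)
Function('J')(w) = Mul(-2, w)
Y = -126 (Y = Mul(7, Mul(-3, Add(-3, 9))) = Mul(7, Mul(-3, 6)) = Mul(7, -18) = -126)
Mul(Add(Function('y')(-4, -6), -812), Add(Y, Function('J')(-35))) = Mul(Add(-6, -812), Add(-126, Mul(-2, -35))) = Mul(-818, Add(-126, 70)) = Mul(-818, -56) = 45808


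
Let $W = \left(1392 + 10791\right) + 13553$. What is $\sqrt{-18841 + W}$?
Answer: $\sqrt{6895} \approx 83.036$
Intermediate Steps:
$W = 25736$ ($W = 12183 + 13553 = 25736$)
$\sqrt{-18841 + W} = \sqrt{-18841 + 25736} = \sqrt{6895}$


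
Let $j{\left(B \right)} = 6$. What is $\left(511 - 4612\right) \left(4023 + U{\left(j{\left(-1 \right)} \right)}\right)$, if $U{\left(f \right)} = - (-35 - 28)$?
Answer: $-16756686$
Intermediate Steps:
$U{\left(f \right)} = 63$ ($U{\left(f \right)} = - (-35 - 28) = \left(-1\right) \left(-63\right) = 63$)
$\left(511 - 4612\right) \left(4023 + U{\left(j{\left(-1 \right)} \right)}\right) = \left(511 - 4612\right) \left(4023 + 63\right) = \left(-4101\right) 4086 = -16756686$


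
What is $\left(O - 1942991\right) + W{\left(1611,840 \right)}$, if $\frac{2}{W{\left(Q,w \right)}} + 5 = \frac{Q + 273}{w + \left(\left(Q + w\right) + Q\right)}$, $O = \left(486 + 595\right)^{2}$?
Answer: $- \frac{2920377164}{3771} \approx -7.7443 \cdot 10^{5}$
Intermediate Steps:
$O = 1168561$ ($O = 1081^{2} = 1168561$)
$W{\left(Q,w \right)} = \frac{2}{-5 + \frac{273 + Q}{2 Q + 2 w}}$ ($W{\left(Q,w \right)} = \frac{2}{-5 + \frac{Q + 273}{w + \left(\left(Q + w\right) + Q\right)}} = \frac{2}{-5 + \frac{273 + Q}{w + \left(w + 2 Q\right)}} = \frac{2}{-5 + \frac{273 + Q}{2 Q + 2 w}}$)
$\left(O - 1942991\right) + W{\left(1611,840 \right)} = \left(1168561 - 1942991\right) + \frac{4 \left(\left(-1\right) 1611 - 840\right)}{-273 + 9 \cdot 1611 + 10 \cdot 840} = -774430 + \frac{4 \left(-1611 - 840\right)}{-273 + 14499 + 8400} = -774430 + 4 \cdot \frac{1}{22626} \left(-2451\right) = -774430 - \frac{1634}{3771} = - \frac{2920377164}{3771}$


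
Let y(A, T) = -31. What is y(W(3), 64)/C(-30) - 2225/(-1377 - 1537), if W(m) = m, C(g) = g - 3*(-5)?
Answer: 123709/43710 ≈ 2.8302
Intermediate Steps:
C(g) = 15 + g (C(g) = g + 15 = 15 + g)
y(W(3), 64)/C(-30) - 2225/(-1377 - 1537) = -31/(15 - 30) - 2225/(-1377 - 1537) = -31/(-15) - 2225/(-2914) = -31*(-1/15) - 2225*(-1/2914) = 31/15 + 2225/2914 = 123709/43710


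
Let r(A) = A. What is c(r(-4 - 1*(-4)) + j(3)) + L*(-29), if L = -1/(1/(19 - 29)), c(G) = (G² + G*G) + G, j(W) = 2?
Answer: -280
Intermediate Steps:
c(G) = G + 2*G² (c(G) = (G² + G²) + G = 2*G² + G = G + 2*G²)
L = 10 (L = -1/(1/(-10)) = -1/(-⅒) = -1*(-10) = 10)
c(r(-4 - 1*(-4)) + j(3)) + L*(-29) = ((-4 - 1*(-4)) + 2)*(1 + 2*((-4 - 1*(-4)) + 2)) + 10*(-29) = ((-4 + 4) + 2)*(1 + 2*((-4 + 4) + 2)) - 290 = (0 + 2)*(1 + 2*(0 + 2)) - 290 = 2*(1 + 2*2) - 290 = 2*(1 + 4) - 290 = 2*5 - 290 = 10 - 290 = -280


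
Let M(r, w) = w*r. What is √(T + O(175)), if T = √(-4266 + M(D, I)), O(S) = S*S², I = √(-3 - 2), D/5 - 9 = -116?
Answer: √(5359375 + √(-4266 - 535*I*√5)) ≈ 2315.0 - 0.01*I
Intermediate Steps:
D = -535 (D = 45 + 5*(-116) = 45 - 580 = -535)
I = I*√5 (I = √(-5) = I*√5 ≈ 2.2361*I)
M(r, w) = r*w
O(S) = S³
T = √(-4266 - 535*I*√5) ≈ 9.0709 - 65.942*I
√(T + O(175)) = √(√(-4266 - 535*I*√5) + 175³) = √(√(-4266 - 535*I*√5) + 5359375) = √(5359375 + √(-4266 - 535*I*√5))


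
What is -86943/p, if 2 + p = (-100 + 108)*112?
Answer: -28981/298 ≈ -97.252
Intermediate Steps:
p = 894 (p = -2 + (-100 + 108)*112 = -2 + 8*112 = -2 + 896 = 894)
-86943/p = -86943/894 = -86943*1/894 = -28981/298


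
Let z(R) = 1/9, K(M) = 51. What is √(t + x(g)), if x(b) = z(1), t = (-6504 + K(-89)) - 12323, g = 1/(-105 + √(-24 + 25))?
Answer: I*√168983/3 ≈ 137.03*I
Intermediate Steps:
z(R) = ⅑
g = -1/104 (g = 1/(-105 + √1) = 1/(-105 + 1) = 1/(-104) = -1/104 ≈ -0.0096154)
t = -18776 (t = (-6504 + 51) - 12323 = -6453 - 12323 = -18776)
x(b) = ⅑
√(t + x(g)) = √(-18776 + ⅑) = √(-168983/9) = I*√168983/3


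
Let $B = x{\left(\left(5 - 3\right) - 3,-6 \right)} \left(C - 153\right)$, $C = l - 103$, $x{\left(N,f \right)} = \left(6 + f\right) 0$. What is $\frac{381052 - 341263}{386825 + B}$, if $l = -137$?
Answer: $\frac{39789}{386825} \approx 0.10286$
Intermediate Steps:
$x{\left(N,f \right)} = 0$
$C = -240$ ($C = -137 - 103 = -240$)
$B = 0$ ($B = 0 \left(-240 - 153\right) = 0 \left(-393\right) = 0$)
$\frac{381052 - 341263}{386825 + B} = \frac{381052 - 341263}{386825 + 0} = \frac{39789}{386825}$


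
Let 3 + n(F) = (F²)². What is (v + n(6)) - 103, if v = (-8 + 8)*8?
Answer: 1190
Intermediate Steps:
v = 0 (v = 0*8 = 0)
n(F) = -3 + F⁴ (n(F) = -3 + (F²)² = -3 + F⁴)
(v + n(6)) - 103 = (0 + (-3 + 6⁴)) - 103 = (0 + (-3 + 1296)) - 103 = (0 + 1293) - 103 = 1293 - 103 = 1190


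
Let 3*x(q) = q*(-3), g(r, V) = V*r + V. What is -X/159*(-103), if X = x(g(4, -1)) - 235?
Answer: -23690/159 ≈ -148.99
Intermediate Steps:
g(r, V) = V + V*r
x(q) = -q (x(q) = (q*(-3))/3 = (-3*q)/3 = -q)
X = -230 (X = -(-1)*(1 + 4) - 235 = -(-1)*5 - 235 = -1*(-5) - 235 = 5 - 235 = -230)
-X/159*(-103) = -(-230/159)*(-103) = -(-230*1/159)*(-103) = -(-230)*(-103)/159 = -1*23690/159 = -23690/159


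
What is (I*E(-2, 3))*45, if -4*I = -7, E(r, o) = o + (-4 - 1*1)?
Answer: -315/2 ≈ -157.50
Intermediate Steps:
E(r, o) = -5 + o (E(r, o) = o + (-4 - 1) = o - 5 = -5 + o)
I = 7/4 (I = -1/4*(-7) = 7/4 ≈ 1.7500)
(I*E(-2, 3))*45 = (7*(-5 + 3)/4)*45 = ((7/4)*(-2))*45 = -7/2*45 = -315/2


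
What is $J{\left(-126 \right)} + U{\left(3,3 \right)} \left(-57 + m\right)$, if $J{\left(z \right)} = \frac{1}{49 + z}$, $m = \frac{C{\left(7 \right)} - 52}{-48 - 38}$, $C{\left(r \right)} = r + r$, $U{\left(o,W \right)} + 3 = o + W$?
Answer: $- \frac{561835}{3311} \approx -169.69$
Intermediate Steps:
$U{\left(o,W \right)} = -3 + W + o$ ($U{\left(o,W \right)} = -3 + \left(o + W\right) = -3 + \left(W + o\right) = -3 + W + o$)
$C{\left(r \right)} = 2 r$
$m = \frac{19}{43}$ ($m = \frac{2 \cdot 7 - 52}{-48 - 38} = \frac{14 - 52}{-86} = \left(-38\right) \left(- \frac{1}{86}\right) = \frac{19}{43} \approx 0.44186$)
$J{\left(-126 \right)} + U{\left(3,3 \right)} \left(-57 + m\right) = \frac{1}{49 - 126} + \left(-3 + 3 + 3\right) \left(-57 + \frac{19}{43}\right) = \frac{1}{-77} + 3 \left(- \frac{2432}{43}\right) = - \frac{1}{77} - \frac{7296}{43} = - \frac{561835}{3311}$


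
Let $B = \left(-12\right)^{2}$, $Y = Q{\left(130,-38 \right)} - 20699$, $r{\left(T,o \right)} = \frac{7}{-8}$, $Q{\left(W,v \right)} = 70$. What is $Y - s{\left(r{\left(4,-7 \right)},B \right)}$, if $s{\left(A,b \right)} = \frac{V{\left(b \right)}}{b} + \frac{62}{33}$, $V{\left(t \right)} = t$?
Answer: $- \frac{680852}{33} \approx -20632.0$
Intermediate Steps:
$r{\left(T,o \right)} = - \frac{7}{8}$ ($r{\left(T,o \right)} = 7 \left(- \frac{1}{8}\right) = - \frac{7}{8}$)
$Y = -20629$ ($Y = 70 - 20699 = -20629$)
$B = 144$
$s{\left(A,b \right)} = \frac{95}{33}$ ($s{\left(A,b \right)} = \frac{b}{b} + \frac{62}{33} = 1 + 62 \cdot \frac{1}{33} = 1 + \frac{62}{33} = \frac{95}{33}$)
$Y - s{\left(r{\left(4,-7 \right)},B \right)} = -20629 - \frac{95}{33} = - \frac{680852}{33}$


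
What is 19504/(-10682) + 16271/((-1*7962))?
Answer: -164548835/42525042 ≈ -3.8695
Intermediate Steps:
19504/(-10682) + 16271/((-1*7962)) = 19504*(-1/10682) + 16271/(-7962) = -9752/5341 + 16271*(-1/7962) = -9752/5341 - 16271/7962 = -164548835/42525042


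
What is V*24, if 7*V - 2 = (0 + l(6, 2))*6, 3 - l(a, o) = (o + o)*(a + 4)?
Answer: -5280/7 ≈ -754.29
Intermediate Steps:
l(a, o) = 3 - 2*o*(4 + a) (l(a, o) = 3 - (o + o)*(a + 4) = 3 - 2*o*(4 + a))
V = -220/7 (V = 2/7 + ((0 + (3 - 8*2 - 2*6*2))*6)/7 = 2/7 + ((0 + (3 - 16 - 24))*6)/7 = 2/7 + ((0 - 37)*6)/7 = 2/7 + (-37*6)/7 = 2/7 + (⅐)*(-222) = 2/7 - 222/7 = -220/7 ≈ -31.429)
V*24 = -220/7*24 = -5280/7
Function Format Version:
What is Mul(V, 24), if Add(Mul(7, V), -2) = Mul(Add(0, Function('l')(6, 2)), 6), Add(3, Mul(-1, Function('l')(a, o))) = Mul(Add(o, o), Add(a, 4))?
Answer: Rational(-5280, 7) ≈ -754.29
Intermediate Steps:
Function('l')(a, o) = Add(3, Mul(-2, o, Add(4, a))) (Function('l')(a, o) = Add(3, Mul(-1, Mul(Add(o, o), Add(a, 4)))) = Add(3, Mul(-1, Mul(Mul(2, o), Add(4, a)))) = Add(3, Mul(-1, Mul(2, o, Add(4, a)))) = Add(3, Mul(-2, o, Add(4, a))))
V = Rational(-220, 7) (V = Add(Rational(2, 7), Mul(Rational(1, 7), Mul(Add(0, Add(3, Mul(-8, 2), Mul(-2, 6, 2))), 6))) = Add(Rational(2, 7), Mul(Rational(1, 7), Mul(Add(0, Add(3, -16, -24)), 6))) = Add(Rational(2, 7), Mul(Rational(1, 7), Mul(Add(0, -37), 6))) = Add(Rational(2, 7), Mul(Rational(1, 7), Mul(-37, 6))) = Add(Rational(2, 7), Mul(Rational(1, 7), -222)) = Add(Rational(2, 7), Rational(-222, 7)) = Rational(-220, 7) ≈ -31.429)
Mul(V, 24) = Mul(Rational(-220, 7), 24) = Rational(-5280, 7)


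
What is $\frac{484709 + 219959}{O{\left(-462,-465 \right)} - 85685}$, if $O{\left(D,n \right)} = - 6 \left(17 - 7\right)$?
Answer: $- \frac{452}{55} \approx -8.2182$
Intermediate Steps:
$O{\left(D,n \right)} = -60$ ($O{\left(D,n \right)} = - 6 \left(17 - 7\right) = \left(-6\right) 10 = -60$)
$\frac{484709 + 219959}{O{\left(-462,-465 \right)} - 85685} = \frac{484709 + 219959}{-60 - 85685} = \frac{704668}{-85745} = 704668 \left(- \frac{1}{85745}\right) = - \frac{452}{55}$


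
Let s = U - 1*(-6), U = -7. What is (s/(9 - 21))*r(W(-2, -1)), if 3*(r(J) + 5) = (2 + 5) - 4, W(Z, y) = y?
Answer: -⅓ ≈ -0.33333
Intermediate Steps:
s = -1 (s = -7 - 1*(-6) = -7 + 6 = -1)
r(J) = -4 (r(J) = -5 + ((2 + 5) - 4)/3 = -5 + (7 - 4)/3 = -5 + (⅓)*3 = -5 + 1 = -4)
(s/(9 - 21))*r(W(-2, -1)) = -1/(9 - 21)*(-4) = -1/(-12)*(-4) = -1*(-1/12)*(-4) = (1/12)*(-4) = -⅓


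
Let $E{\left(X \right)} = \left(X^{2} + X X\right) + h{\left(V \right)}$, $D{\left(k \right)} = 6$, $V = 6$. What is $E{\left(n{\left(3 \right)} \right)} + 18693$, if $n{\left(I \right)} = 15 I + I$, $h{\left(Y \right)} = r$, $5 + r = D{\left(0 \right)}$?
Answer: $23302$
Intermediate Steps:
$r = 1$ ($r = -5 + 6 = 1$)
$h{\left(Y \right)} = 1$
$n{\left(I \right)} = 16 I$
$E{\left(X \right)} = 1 + 2 X^{2}$ ($E{\left(X \right)} = \left(X^{2} + X X\right) + 1 = \left(X^{2} + X^{2}\right) + 1 = 2 X^{2} + 1 = 1 + 2 X^{2}$)
$E{\left(n{\left(3 \right)} \right)} + 18693 = \left(1 + 2 \left(16 \cdot 3\right)^{2}\right) + 18693 = \left(1 + 2 \cdot 48^{2}\right) + 18693 = \left(1 + 2 \cdot 2304\right) + 18693 = \left(1 + 4608\right) + 18693 = 4609 + 18693 = 23302$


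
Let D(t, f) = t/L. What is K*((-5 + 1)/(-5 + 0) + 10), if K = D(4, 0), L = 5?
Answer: 216/25 ≈ 8.6400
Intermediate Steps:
D(t, f) = t/5
K = ⅘ (K = (⅕)*4 = ⅘ ≈ 0.80000)
K*((-5 + 1)/(-5 + 0) + 10) = 4*((-5 + 1)/(-5 + 0) + 10)/5 = 4*(-4/(-5) + 10)/5 = 4*(-4*(-⅕) + 10)/5 = 4*(⅘ + 10)/5 = (⅘)*(54/5) = 216/25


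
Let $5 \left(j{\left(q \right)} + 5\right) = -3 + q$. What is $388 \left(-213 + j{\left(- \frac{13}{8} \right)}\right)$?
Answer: $- \frac{849429}{10} \approx -84943.0$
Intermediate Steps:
$j{\left(q \right)} = - \frac{28}{5} + \frac{q}{5}$ ($j{\left(q \right)} = -5 + \frac{-3 + q}{5} = -5 + \left(- \frac{3}{5} + \frac{q}{5}\right) = - \frac{28}{5} + \frac{q}{5}$)
$388 \left(-213 + j{\left(- \frac{13}{8} \right)}\right) = 388 \left(-213 - \left(\frac{28}{5} - \frac{\left(-13\right) \frac{1}{8}}{5}\right)\right) = 388 \left(-213 + \left(- \frac{28}{5} + \frac{1}{5} \left(- \frac{13}{8}\right)\right)\right) = 388 \left(-213 - \frac{237}{40}\right) = 388 \left(- \frac{8757}{40}\right) = - \frac{849429}{10}$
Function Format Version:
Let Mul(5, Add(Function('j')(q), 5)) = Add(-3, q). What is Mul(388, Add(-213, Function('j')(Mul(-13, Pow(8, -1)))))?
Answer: Rational(-849429, 10) ≈ -84943.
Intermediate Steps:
Function('j')(q) = Add(Rational(-28, 5), Mul(Rational(1, 5), q)) (Function('j')(q) = Add(-5, Mul(Rational(1, 5), Add(-3, q))) = Add(-5, Add(Rational(-3, 5), Mul(Rational(1, 5), q))) = Add(Rational(-28, 5), Mul(Rational(1, 5), q)))
Mul(388, Add(-213, Function('j')(Mul(-13, Pow(8, -1))))) = Mul(388, Add(-213, Add(Rational(-28, 5), Mul(Rational(1, 5), Mul(-13, Pow(8, -1)))))) = Mul(388, Add(-213, Add(Rational(-28, 5), Mul(Rational(1, 5), Mul(-13, Rational(1, 8)))))) = Mul(388, Add(-213, Add(Rational(-28, 5), Mul(Rational(1, 5), Rational(-13, 8))))) = Mul(388, Add(-213, Add(Rational(-28, 5), Rational(-13, 40)))) = Mul(388, Add(-213, Rational(-237, 40))) = Mul(388, Rational(-8757, 40)) = Rational(-849429, 10)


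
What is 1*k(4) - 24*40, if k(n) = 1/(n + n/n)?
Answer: -4799/5 ≈ -959.80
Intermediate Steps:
k(n) = 1/(1 + n) (k(n) = 1/(n + 1) = 1/(1 + n))
1*k(4) - 24*40 = 1/(1 + 4) - 24*40 = 1/5 - 960 = -4799/5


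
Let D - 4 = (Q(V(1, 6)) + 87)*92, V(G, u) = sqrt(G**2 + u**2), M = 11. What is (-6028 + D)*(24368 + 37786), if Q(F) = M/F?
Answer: 123064920 + 62899848*sqrt(37)/37 ≈ 1.3341e+8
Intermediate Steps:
Q(F) = 11/F
D = 8008 + 1012*sqrt(37)/37 (D = 4 + (11/(sqrt(1**2 + 6**2)) + 87)*92 = 4 + (11/(sqrt(1 + 36)) + 87)*92 = 4 + (11/(sqrt(37)) + 87)*92 = 4 + (11*(sqrt(37)/37) + 87)*92 = 4 + (11*sqrt(37)/37 + 87)*92 = 4 + (87 + 11*sqrt(37)/37)*92 = 4 + (8004 + 1012*sqrt(37)/37) = 8008 + 1012*sqrt(37)/37 ≈ 8174.4)
(-6028 + D)*(24368 + 37786) = (-6028 + (8008 + 1012*sqrt(37)/37))*(24368 + 37786) = (1980 + 1012*sqrt(37)/37)*62154 = 123064920 + 62899848*sqrt(37)/37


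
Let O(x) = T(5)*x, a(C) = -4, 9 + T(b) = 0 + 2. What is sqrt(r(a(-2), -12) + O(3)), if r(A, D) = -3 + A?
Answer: 2*I*sqrt(7) ≈ 5.2915*I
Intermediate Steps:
T(b) = -7 (T(b) = -9 + (0 + 2) = -9 + 2 = -7)
O(x) = -7*x
sqrt(r(a(-2), -12) + O(3)) = sqrt((-3 - 4) - 7*3) = sqrt(-7 - 21) = sqrt(-28) = 2*I*sqrt(7)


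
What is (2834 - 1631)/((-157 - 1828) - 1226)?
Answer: -1203/3211 ≈ -0.37465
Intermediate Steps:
(2834 - 1631)/((-157 - 1828) - 1226) = 1203/(-1985 - 1226) = 1203/(-3211) = 1203*(-1/3211) = -1203/3211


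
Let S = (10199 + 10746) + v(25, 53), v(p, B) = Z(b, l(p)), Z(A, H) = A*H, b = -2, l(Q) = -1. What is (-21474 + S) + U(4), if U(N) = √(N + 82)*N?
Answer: -527 + 4*√86 ≈ -489.91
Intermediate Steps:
U(N) = N*√(82 + N) (U(N) = √(82 + N)*N = N*√(82 + N))
v(p, B) = 2 (v(p, B) = -2*(-1) = 2)
S = 20947 (S = (10199 + 10746) + 2 = 20945 + 2 = 20947)
(-21474 + S) + U(4) = (-21474 + 20947) + 4*√(82 + 4) = -527 + 4*√86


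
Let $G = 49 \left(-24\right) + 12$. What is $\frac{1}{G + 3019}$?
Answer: $\frac{1}{1855} \approx 0.00053908$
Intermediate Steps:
$G = -1164$ ($G = -1176 + 12 = -1164$)
$\frac{1}{G + 3019} = \frac{1}{-1164 + 3019} = \frac{1}{1855}$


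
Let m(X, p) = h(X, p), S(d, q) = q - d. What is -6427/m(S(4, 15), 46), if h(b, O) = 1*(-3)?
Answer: 6427/3 ≈ 2142.3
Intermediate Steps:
h(b, O) = -3
m(X, p) = -3
-6427/m(S(4, 15), 46) = -6427/(-3) = -6427*(-⅓) = 6427/3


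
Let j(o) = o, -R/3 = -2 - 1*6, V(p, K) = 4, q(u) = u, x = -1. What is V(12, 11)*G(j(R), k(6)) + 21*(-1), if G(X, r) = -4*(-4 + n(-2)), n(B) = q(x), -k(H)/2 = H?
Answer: 59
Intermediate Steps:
R = 24 (R = -3*(-2 - 1*6) = -3*(-2 - 6) = -3*(-8) = 24)
k(H) = -2*H
n(B) = -1
G(X, r) = 20 (G(X, r) = -4*(-4 - 1) = -4*(-5) = 20)
V(12, 11)*G(j(R), k(6)) + 21*(-1) = 4*20 + 21*(-1) = 80 - 21 = 59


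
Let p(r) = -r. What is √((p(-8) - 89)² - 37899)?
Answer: 3*I*√3482 ≈ 177.03*I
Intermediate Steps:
√((p(-8) - 89)² - 37899) = √((-1*(-8) - 89)² - 37899) = √((8 - 89)² - 37899) = √((-81)² - 37899) = √(6561 - 37899) = √(-31338) = 3*I*√3482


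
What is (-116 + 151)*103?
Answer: 3605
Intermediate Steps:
(-116 + 151)*103 = 35*103 = 3605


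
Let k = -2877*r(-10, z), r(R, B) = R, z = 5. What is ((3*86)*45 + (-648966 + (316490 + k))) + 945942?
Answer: 653846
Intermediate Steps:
k = 28770 (k = -2877*(-10) = 28770)
((3*86)*45 + (-648966 + (316490 + k))) + 945942 = ((3*86)*45 + (-648966 + (316490 + 28770))) + 945942 = (258*45 + (-648966 + 345260)) + 945942 = (11610 - 303706) + 945942 = -292096 + 945942 = 653846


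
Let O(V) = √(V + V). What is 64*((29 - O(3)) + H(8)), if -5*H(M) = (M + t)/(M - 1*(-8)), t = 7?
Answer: 1844 - 64*√6 ≈ 1687.2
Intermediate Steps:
H(M) = -(7 + M)/(5*(8 + M)) (H(M) = -(M + 7)/(5*(M - 1*(-8))) = -(7 + M)/(5*(M + 8)) = -(7 + M)/(5*(8 + M)))
O(V) = √2*√V (O(V) = √(2*V) = √2*√V)
64*((29 - O(3)) + H(8)) = 64*((29 - √2*√3) + (-7 - 1*8)/(5*(8 + 8))) = 64*((29 - √6) + (⅕)*(-7 - 8)/16) = 64*((29 - √6) + (⅕)*(1/16)*(-15)) = 64*((29 - √6) - 3/16) = 64*(461/16 - √6) = 1844 - 64*√6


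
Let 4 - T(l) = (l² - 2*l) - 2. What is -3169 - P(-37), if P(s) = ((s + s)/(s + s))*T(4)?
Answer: -3167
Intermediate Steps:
T(l) = 6 - l² + 2*l (T(l) = 4 - ((l² - 2*l) - 2) = 4 - (-2 + l² - 2*l) = 4 + (2 - l² + 2*l) = 6 - l² + 2*l)
P(s) = -2 (P(s) = ((s + s)/(s + s))*(6 - 1*4² + 2*4) = ((2*s)/((2*s)))*(6 - 1*16 + 8) = ((2*s)*(1/(2*s)))*(6 - 16 + 8) = 1*(-2) = -2)
-3169 - P(-37) = -3169 - 1*(-2) = -3169 + 2 = -3167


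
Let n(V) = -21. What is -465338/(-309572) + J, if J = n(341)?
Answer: -3017837/154786 ≈ -19.497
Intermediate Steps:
J = -21
-465338/(-309572) + J = -465338/(-309572) - 21 = -465338*(-1/309572) - 21 = 232669/154786 - 21 = -3017837/154786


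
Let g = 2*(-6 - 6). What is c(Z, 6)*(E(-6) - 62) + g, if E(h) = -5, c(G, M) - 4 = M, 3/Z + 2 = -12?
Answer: -694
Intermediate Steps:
Z = -3/14 (Z = 3/(-2 - 12) = 3/(-14) = 3*(-1/14) = -3/14 ≈ -0.21429)
c(G, M) = 4 + M
g = -24 (g = 2*(-12) = -24)
c(Z, 6)*(E(-6) - 62) + g = (4 + 6)*(-5 - 62) - 24 = 10*(-67) - 24 = -670 - 24 = -694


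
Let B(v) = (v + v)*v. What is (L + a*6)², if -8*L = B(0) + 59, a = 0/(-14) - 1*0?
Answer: 3481/64 ≈ 54.391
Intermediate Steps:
a = 0 (a = 0*(-1/14) + 0 = 0 + 0 = 0)
B(v) = 2*v² (B(v) = (2*v)*v = 2*v²)
L = -59/8 (L = -(2*0² + 59)/8 = -(2*0 + 59)/8 = -(0 + 59)/8 = -⅛*59 = -59/8 ≈ -7.3750)
(L + a*6)² = (-59/8 + 0*6)² = (-59/8 + 0)² = (-59/8)² = 3481/64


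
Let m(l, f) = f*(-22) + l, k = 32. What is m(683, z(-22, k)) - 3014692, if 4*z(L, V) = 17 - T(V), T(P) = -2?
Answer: -6028227/2 ≈ -3.0141e+6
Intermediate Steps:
z(L, V) = 19/4 (z(L, V) = (17 - 1*(-2))/4 = (17 + 2)/4 = (1/4)*19 = 19/4)
m(l, f) = l - 22*f (m(l, f) = -22*f + l = l - 22*f)
m(683, z(-22, k)) - 3014692 = (683 - 22*19/4) - 3014692 = (683 - 209/2) - 3014692 = 1157/2 - 3014692 = -6028227/2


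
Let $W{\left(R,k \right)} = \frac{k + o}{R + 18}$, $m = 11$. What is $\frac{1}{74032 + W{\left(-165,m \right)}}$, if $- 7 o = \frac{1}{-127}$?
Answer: $\frac{43561}{3224904692} \approx 1.3508 \cdot 10^{-5}$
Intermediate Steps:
$o = \frac{1}{889}$ ($o = - \frac{1}{7 \left(-127\right)} = \left(- \frac{1}{7}\right) \left(- \frac{1}{127}\right) = \frac{1}{889} \approx 0.0011249$)
$W{\left(R,k \right)} = \frac{\frac{1}{889} + k}{18 + R}$ ($W{\left(R,k \right)} = \frac{k + \frac{1}{889}}{R + 18} = \frac{\frac{1}{889} + k}{18 + R}$)
$\frac{1}{74032 + W{\left(-165,m \right)}} = \frac{1}{74032 + \frac{\frac{1}{889} + 11}{18 - 165}} = \frac{1}{74032 + \frac{1}{-147} \cdot \frac{9780}{889}} = \frac{1}{74032 - \frac{3260}{43561}} = \frac{1}{\frac{3224904692}{43561}} = \frac{43561}{3224904692}$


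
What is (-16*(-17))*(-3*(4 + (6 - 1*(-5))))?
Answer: -12240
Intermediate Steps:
(-16*(-17))*(-3*(4 + (6 - 1*(-5)))) = 272*(-3*(4 + (6 + 5))) = 272*(-3*(4 + 11)) = 272*(-3*15) = 272*(-45) = -12240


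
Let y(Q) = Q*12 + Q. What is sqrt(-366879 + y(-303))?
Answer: 9*I*sqrt(4578) ≈ 608.95*I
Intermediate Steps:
y(Q) = 13*Q (y(Q) = 12*Q + Q = 13*Q)
sqrt(-366879 + y(-303)) = sqrt(-366879 + 13*(-303)) = sqrt(-366879 - 3939) = sqrt(-370818) = 9*I*sqrt(4578)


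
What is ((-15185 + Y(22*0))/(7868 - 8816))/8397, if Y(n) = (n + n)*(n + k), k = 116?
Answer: 15185/7960356 ≈ 0.0019076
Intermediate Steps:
Y(n) = 2*n*(116 + n) (Y(n) = (n + n)*(n + 116) = (2*n)*(116 + n) = 2*n*(116 + n))
((-15185 + Y(22*0))/(7868 - 8816))/8397 = ((-15185 + 2*(22*0)*(116 + 22*0))/(7868 - 8816))/8397 = ((-15185 + 2*0*(116 + 0))/(-948))*(1/8397) = ((-15185 + 2*0*116)*(-1/948))*(1/8397) = ((-15185 + 0)*(-1/948))*(1/8397) = -15185*(-1/948)*(1/8397) = (15185/948)*(1/8397) = 15185/7960356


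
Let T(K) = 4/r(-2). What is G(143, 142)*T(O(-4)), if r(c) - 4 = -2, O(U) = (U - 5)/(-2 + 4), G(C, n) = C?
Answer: 286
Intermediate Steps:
O(U) = -5/2 + U/2 (O(U) = (-5 + U)/2 = (-5 + U)*(1/2) = -5/2 + U/2)
r(c) = 2 (r(c) = 4 - 2 = 2)
T(K) = 2 (T(K) = 4/2 = 4*(1/2) = 2)
G(143, 142)*T(O(-4)) = 143*2 = 286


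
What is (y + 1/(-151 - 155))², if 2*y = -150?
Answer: 526748401/93636 ≈ 5625.5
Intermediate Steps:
y = -75 (y = (½)*(-150) = -75)
(y + 1/(-151 - 155))² = (-75 + 1/(-151 - 155))² = (-75 + 1/(-306))² = (-75 - 1/306)² = (-22951/306)² = 526748401/93636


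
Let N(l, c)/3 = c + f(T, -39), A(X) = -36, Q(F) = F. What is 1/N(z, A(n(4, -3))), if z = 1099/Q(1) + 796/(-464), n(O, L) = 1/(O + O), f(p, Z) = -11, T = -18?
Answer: -1/141 ≈ -0.0070922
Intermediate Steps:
n(O, L) = 1/(2*O)
z = 127285/116 (z = 1099/1 + 796/(-464) = 1099*1 + 796*(-1/464) = 1099 - 199/116 = 127285/116 ≈ 1097.3)
N(l, c) = -33 + 3*c (N(l, c) = 3*(c - 11) = 3*(-11 + c) = -33 + 3*c)
1/N(z, A(n(4, -3))) = 1/(-33 + 3*(-36)) = 1/(-33 - 108) = 1/(-141) = -1/141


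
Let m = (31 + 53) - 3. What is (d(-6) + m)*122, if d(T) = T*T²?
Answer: -16470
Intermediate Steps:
m = 81 (m = 84 - 3 = 81)
d(T) = T³
(d(-6) + m)*122 = ((-6)³ + 81)*122 = (-216 + 81)*122 = -135*122 = -16470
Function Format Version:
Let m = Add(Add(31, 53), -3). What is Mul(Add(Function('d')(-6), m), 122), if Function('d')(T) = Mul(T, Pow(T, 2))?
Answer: -16470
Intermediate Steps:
m = 81 (m = Add(84, -3) = 81)
Function('d')(T) = Pow(T, 3)
Mul(Add(Function('d')(-6), m), 122) = Mul(Add(Pow(-6, 3), 81), 122) = Mul(Add(-216, 81), 122) = Mul(-135, 122) = -16470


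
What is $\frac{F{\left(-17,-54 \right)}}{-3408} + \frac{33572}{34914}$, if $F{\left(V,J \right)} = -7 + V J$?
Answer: $\frac{1251617}{1802832} \approx 0.69425$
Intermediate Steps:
$F{\left(V,J \right)} = -7 + J V$
$\frac{F{\left(-17,-54 \right)}}{-3408} + \frac{33572}{34914} = \frac{-7 - -918}{-3408} + \frac{33572}{34914} = \left(-7 + 918\right) \left(- \frac{1}{3408}\right) + 33572 \cdot \frac{1}{34914} = 911 \left(- \frac{1}{3408}\right) + \frac{1526}{1587} = - \frac{911}{3408} + \frac{1526}{1587} = \frac{1251617}{1802832}$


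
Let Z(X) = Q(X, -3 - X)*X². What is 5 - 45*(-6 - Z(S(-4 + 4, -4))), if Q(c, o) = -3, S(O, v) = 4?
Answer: -1885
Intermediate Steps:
Z(X) = -3*X²
5 - 45*(-6 - Z(S(-4 + 4, -4))) = 5 - 45*(-6 - (-3)*4²) = 5 - 45*(-6 - (-3)*16) = 5 - 45*(-6 - 1*(-48)) = 5 - 45*(-6 + 48) = 5 - 45*42 = 5 - 1890 = -1885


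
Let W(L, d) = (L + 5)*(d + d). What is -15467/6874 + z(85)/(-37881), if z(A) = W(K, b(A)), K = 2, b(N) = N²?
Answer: -1281210527/260393994 ≈ -4.9203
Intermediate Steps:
W(L, d) = 2*d*(5 + L) (W(L, d) = (5 + L)*(2*d) = 2*d*(5 + L))
z(A) = 14*A² (z(A) = 2*A²*(5 + 2) = 2*A²*7 = 14*A²)
-15467/6874 + z(85)/(-37881) = -15467/6874 + (14*85²)/(-37881) = -15467*1/6874 + (14*7225)*(-1/37881) = -15467/6874 + 101150*(-1/37881) = -15467/6874 - 101150/37881 = -1281210527/260393994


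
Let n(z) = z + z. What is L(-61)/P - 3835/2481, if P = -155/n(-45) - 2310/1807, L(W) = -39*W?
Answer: 191922811379/35818197 ≈ 5358.3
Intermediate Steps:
n(z) = 2*z
P = 14437/32526 (P = -155/(2*(-45)) - 2310/1807 = -155/(-90) - 2310*1/1807 = -155*(-1/90) - 2310/1807 = 31/18 - 2310/1807 = 14437/32526 ≈ 0.44386)
L(-61)/P - 3835/2481 = (-39*(-61))/(14437/32526) - 3835/2481 = 2379*(32526/14437) - 3835*1/2481 = 77379354/14437 - 3835/2481 = 191922811379/35818197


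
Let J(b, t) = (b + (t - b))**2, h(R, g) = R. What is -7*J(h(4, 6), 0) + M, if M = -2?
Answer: -2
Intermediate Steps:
J(b, t) = t**2
-7*J(h(4, 6), 0) + M = -7*0**2 - 2 = -7*0 - 2 = 0 - 2 = -2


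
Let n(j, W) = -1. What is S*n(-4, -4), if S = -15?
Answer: 15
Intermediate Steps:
S*n(-4, -4) = -15*(-1) = 15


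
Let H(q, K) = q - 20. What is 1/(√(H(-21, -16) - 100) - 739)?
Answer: -739/546262 - I*√141/546262 ≈ -0.0013528 - 2.1737e-5*I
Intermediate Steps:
H(q, K) = -20 + q
1/(√(H(-21, -16) - 100) - 739) = 1/(√((-20 - 21) - 100) - 739) = 1/(√(-41 - 100) - 739) = 1/(√(-141) - 739) = 1/(I*√141 - 739) = 1/(-739 + I*√141)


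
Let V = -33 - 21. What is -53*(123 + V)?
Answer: -3657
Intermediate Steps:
V = -54
-53*(123 + V) = -53*(123 - 54) = -53*69 = -3657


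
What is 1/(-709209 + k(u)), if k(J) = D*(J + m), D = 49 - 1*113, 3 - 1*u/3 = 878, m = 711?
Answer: -1/586713 ≈ -1.7044e-6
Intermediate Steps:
u = -2625 (u = 9 - 3*878 = 9 - 2634 = -2625)
D = -64 (D = 49 - 113 = -64)
k(J) = -45504 - 64*J (k(J) = -64*(J + 711) = -64*(711 + J) = -45504 - 64*J)
1/(-709209 + k(u)) = 1/(-709209 + (-45504 - 64*(-2625))) = 1/(-709209 + (-45504 + 168000)) = 1/(-709209 + 122496) = 1/(-586713) = -1/586713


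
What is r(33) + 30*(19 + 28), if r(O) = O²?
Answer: 2499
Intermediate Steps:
r(33) + 30*(19 + 28) = 33² + 30*(19 + 28) = 1089 + 30*47 = 1089 + 1410 = 2499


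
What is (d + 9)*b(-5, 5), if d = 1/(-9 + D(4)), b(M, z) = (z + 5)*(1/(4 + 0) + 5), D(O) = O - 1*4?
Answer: 1400/3 ≈ 466.67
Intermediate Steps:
D(O) = -4 + O (D(O) = O - 4 = -4 + O)
b(M, z) = 105/4 + 21*z/4 (b(M, z) = (5 + z)*(1/4 + 5) = (5 + z)*(¼ + 5) = (5 + z)*(21/4) = 105/4 + 21*z/4)
d = -⅑ (d = 1/(-9 + (-4 + 4)) = 1/(-9 + 0) = 1/(-9) = -⅑ ≈ -0.11111)
(d + 9)*b(-5, 5) = (-⅑ + 9)*(105/4 + (21/4)*5) = 80*(105/4 + 105/4)/9 = (80/9)*(105/2) = 1400/3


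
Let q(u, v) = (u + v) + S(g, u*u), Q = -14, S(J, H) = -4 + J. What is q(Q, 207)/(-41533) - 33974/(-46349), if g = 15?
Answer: 1401586946/1925013017 ≈ 0.72809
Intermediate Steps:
q(u, v) = 11 + u + v (q(u, v) = (u + v) + (-4 + 15) = (u + v) + 11 = 11 + u + v)
q(Q, 207)/(-41533) - 33974/(-46349) = (11 - 14 + 207)/(-41533) - 33974/(-46349) = 204*(-1/41533) - 33974*(-1/46349) = -204/41533 + 33974/46349 = 1401586946/1925013017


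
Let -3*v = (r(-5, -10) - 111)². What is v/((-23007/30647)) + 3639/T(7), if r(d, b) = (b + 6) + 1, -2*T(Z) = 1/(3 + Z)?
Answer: -513895552/7669 ≈ -67010.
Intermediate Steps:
T(Z) = -1/(2*(3 + Z))
r(d, b) = 7 + b (r(d, b) = (6 + b) + 1 = 7 + b)
v = -4332 (v = -((7 - 10) - 111)²/3 = -(-3 - 111)²/3 = -⅓*(-114)² = -⅓*12996 = -4332)
v/((-23007/30647)) + 3639/T(7) = -4332/((-23007/30647)) + 3639/((-1/(6 + 2*7))) = -4332/((-23007*1/30647)) + 3639/((-1/(6 + 14))) = -4332/(-23007/30647) + 3639/((-1/20)) = -4332*(-30647/23007) + 3639/((-1*1/20)) = 44254268/7669 + 3639/(-1/20) = 44254268/7669 + 3639*(-20) = 44254268/7669 - 72780 = -513895552/7669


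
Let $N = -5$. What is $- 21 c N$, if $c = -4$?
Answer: $-420$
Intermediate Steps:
$- 21 c N = - 21 \left(\left(-4\right) \left(-5\right)\right) = \left(-21\right) 20 = -420$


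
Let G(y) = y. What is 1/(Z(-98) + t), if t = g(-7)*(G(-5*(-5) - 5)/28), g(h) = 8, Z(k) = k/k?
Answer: 7/47 ≈ 0.14894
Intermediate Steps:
Z(k) = 1
t = 40/7 (t = 8*((-5*(-5) - 5)/28) = 8*((25 - 5)/28) = 8*((1/28)*20) = 8*(5/7) = 40/7 ≈ 5.7143)
1/(Z(-98) + t) = 1/(1 + 40/7) = 1/(47/7) = 7/47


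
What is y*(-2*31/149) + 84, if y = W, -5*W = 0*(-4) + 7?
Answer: 63014/745 ≈ 84.583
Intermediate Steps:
W = -7/5 (W = -(0*(-4) + 7)/5 = -(0 + 7)/5 = -1/5*7 = -7/5 ≈ -1.4000)
y = -7/5 ≈ -1.4000
y*(-2*31/149) + 84 = -7*(-2*31)/(5*149) + 84 = -(-434)/(5*149) + 84 = -7/5*(-62/149) + 84 = 434/745 + 84 = 63014/745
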